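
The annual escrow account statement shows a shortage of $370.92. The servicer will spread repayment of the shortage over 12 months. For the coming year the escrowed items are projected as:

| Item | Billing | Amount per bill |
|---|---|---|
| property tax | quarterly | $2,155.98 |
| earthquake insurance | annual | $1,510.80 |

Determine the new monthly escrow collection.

Property tax: $2,155.98 × 4 = $8,623.92 annually
Earthquake insurance: $1,510.80 annually
Total annual escrow = $8,623.92 + $1,510.80 = $10,134.72
Per month = $10,134.72 ÷ 12 = $844.56
Shortage per month = $370.92 / 12 = $30.91
Adjusted monthly = $844.56 + $30.91 = $875.47

$875.47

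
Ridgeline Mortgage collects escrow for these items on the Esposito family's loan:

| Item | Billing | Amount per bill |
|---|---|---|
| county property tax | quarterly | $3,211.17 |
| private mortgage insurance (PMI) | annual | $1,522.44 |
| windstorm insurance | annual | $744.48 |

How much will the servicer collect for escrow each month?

$1,259.30

County property tax — $3,211.17 × 4 = $12,844.68/yr
Private mortgage insurance (PMI) — $1,522.44/yr
Windstorm insurance — $744.48/yr
Total per year = $12,844.68 + $1,522.44 + $744.48 = $15,111.60
Per month = $15,111.60 ÷ 12 = $1,259.30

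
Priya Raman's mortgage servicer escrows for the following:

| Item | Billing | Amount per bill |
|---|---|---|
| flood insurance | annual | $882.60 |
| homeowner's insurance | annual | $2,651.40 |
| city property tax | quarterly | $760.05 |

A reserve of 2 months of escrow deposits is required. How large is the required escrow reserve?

Flood insurance: $882.60/yr
Homeowner's insurance: $2,651.40/yr
City property tax: $760.05 × 4 = $3,040.20/yr
Combined annual = $6,574.20
Base monthly escrow = $6,574.20 / 12 = $547.85
Required cushion = 2 × $547.85 = $1,095.70

$1,095.70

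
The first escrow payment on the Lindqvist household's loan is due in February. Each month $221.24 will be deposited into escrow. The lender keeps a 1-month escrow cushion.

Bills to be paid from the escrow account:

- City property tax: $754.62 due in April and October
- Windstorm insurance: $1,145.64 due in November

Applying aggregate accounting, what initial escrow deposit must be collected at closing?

$663.72

Cushion = 1 × $221.24 = $221.24
Trial balance (start $0, +$221.24 each month, − disbursements):
  Feb: +$221.24 → $221.24
  Mar: +$221.24 → $442.48
  Apr: +$221.24 − $754.62 → -$90.90
  May: +$221.24 → $130.34
  Jun: +$221.24 → $351.58
  Jul: +$221.24 → $572.82
  Aug: +$221.24 → $794.06
  Sep: +$221.24 → $1,015.30
  Oct: +$221.24 − $754.62 → $481.92
  Nov: +$221.24 − $1,145.64 → -$442.48
  Dec: +$221.24 → -$221.24
  Jan: +$221.24 → $0.00
Lowest trial balance = -$442.48 (Nov)
Initial deposit = cushion − low point = $221.24 − (-$442.48) = $663.72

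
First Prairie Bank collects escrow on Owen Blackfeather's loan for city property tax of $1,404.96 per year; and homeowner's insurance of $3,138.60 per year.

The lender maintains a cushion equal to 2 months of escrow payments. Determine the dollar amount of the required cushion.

$757.26

City property tax: $1,404.96/yr
Homeowner's insurance: $3,138.60/yr
Annual escrow total = $1,404.96 + $3,138.60 = $4,543.56
Per month = $4,543.56 ÷ 12 = $378.63
Reserve = 2 × $378.63 = $757.26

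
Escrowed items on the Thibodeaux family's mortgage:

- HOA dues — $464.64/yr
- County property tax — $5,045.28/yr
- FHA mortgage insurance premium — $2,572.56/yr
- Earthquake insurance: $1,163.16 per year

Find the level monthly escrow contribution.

$770.47

HOA dues = $464.64 per year
County property tax = $5,045.28 per year
FHA mortgage insurance premium = $2,572.56 per year
Earthquake insurance = $1,163.16 per year
Total annual escrow = $464.64 + $5,045.28 + $2,572.56 + $1,163.16 = $9,245.64
Monthly escrow = $9,245.64 / 12 = $770.47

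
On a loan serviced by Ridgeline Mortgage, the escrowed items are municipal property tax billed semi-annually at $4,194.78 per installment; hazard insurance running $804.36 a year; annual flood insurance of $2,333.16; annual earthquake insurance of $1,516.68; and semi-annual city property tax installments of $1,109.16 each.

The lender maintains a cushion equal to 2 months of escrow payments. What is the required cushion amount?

Municipal property tax: $4,194.78 × 2 = $8,389.56/yr
Hazard insurance: $804.36/yr
Flood insurance: $2,333.16/yr
Earthquake insurance: $1,516.68/yr
City property tax: $1,109.16 × 2 = $2,218.32/yr
Total per year = $15,262.08
Monthly = $15,262.08 ÷ 12 = $1,271.84
Required cushion = 2 × $1,271.84 = $2,543.68

$2,543.68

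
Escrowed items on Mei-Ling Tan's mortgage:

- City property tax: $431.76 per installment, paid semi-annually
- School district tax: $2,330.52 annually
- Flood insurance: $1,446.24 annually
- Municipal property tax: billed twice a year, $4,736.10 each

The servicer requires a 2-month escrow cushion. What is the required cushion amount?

$2,352.08

City property tax = $431.76 × 2 = $863.52
School district tax = $2,330.52
Flood insurance = $1,446.24
Municipal property tax = $4,736.10 × 2 = $9,472.20
Annual escrow total = $863.52 + $2,330.52 + $1,446.24 + $9,472.20 = $14,112.48
Monthly = $14,112.48 ÷ 12 = $1,176.04
Cushion = 2 × $1,176.04 = $2,352.08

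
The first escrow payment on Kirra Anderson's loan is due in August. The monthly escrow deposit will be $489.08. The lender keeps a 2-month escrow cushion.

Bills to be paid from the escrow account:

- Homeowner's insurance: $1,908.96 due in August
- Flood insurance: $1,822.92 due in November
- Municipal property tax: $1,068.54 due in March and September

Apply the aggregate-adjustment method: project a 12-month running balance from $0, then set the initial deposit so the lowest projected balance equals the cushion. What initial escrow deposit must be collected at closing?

$3,822.26

Cushion = 2 × $489.08 = $978.16
Trial balance (start $0, +$489.08 each month, − disbursements):
  Aug: +$489.08 − $1,908.96 → -$1,419.88
  Sep: +$489.08 − $1,068.54 → -$1,999.34
  Oct: +$489.08 → -$1,510.26
  Nov: +$489.08 − $1,822.92 → -$2,844.10
  Dec: +$489.08 → -$2,355.02
  Jan: +$489.08 → -$1,865.94
  Feb: +$489.08 → -$1,376.86
  Mar: +$489.08 − $1,068.54 → -$1,956.32
  Apr: +$489.08 → -$1,467.24
  May: +$489.08 → -$978.16
  Jun: +$489.08 → -$489.08
  Jul: +$489.08 → $0.00
Lowest trial balance = -$2,844.10 (Nov)
Initial deposit = cushion − low point = $978.16 − (-$2,844.10) = $3,822.26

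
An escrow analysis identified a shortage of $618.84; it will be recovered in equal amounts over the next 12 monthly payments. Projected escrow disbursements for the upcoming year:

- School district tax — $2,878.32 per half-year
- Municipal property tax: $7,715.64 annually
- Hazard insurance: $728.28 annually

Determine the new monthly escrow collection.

School district tax = $2,878.32 × 2 = $5,756.64/yr
Municipal property tax = $7,715.64/yr
Hazard insurance = $728.28/yr
Total annual escrow = $14,200.56
Base monthly escrow = $14,200.56 / 12 = $1,183.38
Shortage spread = $618.84 ÷ 12 = $51.57/mo
Adjusted monthly = $1,183.38 + $51.57 = $1,234.95

$1,234.95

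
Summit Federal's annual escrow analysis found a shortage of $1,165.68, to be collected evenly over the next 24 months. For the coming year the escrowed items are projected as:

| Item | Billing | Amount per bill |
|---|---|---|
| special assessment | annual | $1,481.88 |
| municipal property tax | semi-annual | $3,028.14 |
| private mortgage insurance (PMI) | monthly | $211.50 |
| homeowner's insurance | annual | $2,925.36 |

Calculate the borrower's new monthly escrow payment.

Special assessment — $1,481.88/yr
Municipal property tax — $3,028.14 × 2 = $6,056.28/yr
Private mortgage insurance (PMI) — $211.50 × 12 = $2,538.00/yr
Homeowner's insurance — $2,925.36/yr
Annual escrow total = $13,001.52
Base monthly escrow = $13,001.52 / 12 = $1,083.46
Shortage spread = $1,165.68 ÷ 24 = $48.57/mo
Adjusted monthly = $1,083.46 + $48.57 = $1,132.03

$1,132.03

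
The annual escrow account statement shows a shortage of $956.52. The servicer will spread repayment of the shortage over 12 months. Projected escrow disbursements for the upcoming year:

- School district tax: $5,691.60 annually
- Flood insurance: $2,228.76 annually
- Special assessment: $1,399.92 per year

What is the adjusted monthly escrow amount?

$856.40

School district tax: $5,691.60 per year
Flood insurance: $2,228.76 per year
Special assessment: $1,399.92 per year
Annual escrow total = $5,691.60 + $2,228.76 + $1,399.92 = $9,320.28
Base monthly escrow = $9,320.28 ÷ 12 = $776.69
Shortage spread = $956.52 / 12 = $79.71/mo
New monthly escrow = $776.69 + $79.71 = $856.40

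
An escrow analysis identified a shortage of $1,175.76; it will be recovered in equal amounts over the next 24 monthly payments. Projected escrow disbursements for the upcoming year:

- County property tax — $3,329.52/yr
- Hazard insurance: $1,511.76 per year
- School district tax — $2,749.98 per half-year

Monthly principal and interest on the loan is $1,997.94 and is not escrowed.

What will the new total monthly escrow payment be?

$910.76

County property tax = $3,329.52 per year
Hazard insurance = $1,511.76 per year
School district tax = $2,749.98 × 2 = $5,499.96 per year
Total per year = $10,341.24
Per month = $10,341.24 / 12 = $861.77
Shortage spread = $1,175.76 ÷ 24 = $48.99/mo
New monthly escrow = $861.77 + $48.99 = $910.76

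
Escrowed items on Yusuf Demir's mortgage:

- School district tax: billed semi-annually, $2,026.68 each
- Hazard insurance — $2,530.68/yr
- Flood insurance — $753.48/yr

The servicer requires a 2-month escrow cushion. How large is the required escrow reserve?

$1,222.92

School district tax = $2,026.68 × 2 = $4,053.36
Hazard insurance = $2,530.68
Flood insurance = $753.48
Combined annual = $7,337.52
Per month = $7,337.52 / 12 = $611.46
Cushion = 2 × $611.46 = $1,222.92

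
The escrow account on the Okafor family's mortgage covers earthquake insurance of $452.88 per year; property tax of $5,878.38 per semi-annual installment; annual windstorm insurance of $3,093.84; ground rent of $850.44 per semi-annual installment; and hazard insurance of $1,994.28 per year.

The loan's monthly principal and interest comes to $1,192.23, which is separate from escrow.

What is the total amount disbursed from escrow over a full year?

$18,998.64

Earthquake insurance = $452.88
Property tax = $5,878.38 × 2 = $11,756.76
Windstorm insurance = $3,093.84
Ground rent = $850.44 × 2 = $1,700.88
Hazard insurance = $1,994.28
Total annual escrow = $452.88 + $11,756.76 + $3,093.84 + $1,700.88 + $1,994.28 = $18,998.64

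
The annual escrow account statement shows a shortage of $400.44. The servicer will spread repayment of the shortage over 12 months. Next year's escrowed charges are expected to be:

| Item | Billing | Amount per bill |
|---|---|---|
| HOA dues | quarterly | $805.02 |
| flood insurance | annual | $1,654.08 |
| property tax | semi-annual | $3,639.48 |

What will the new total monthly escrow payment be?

HOA dues — $805.02 × 4 = $3,220.08
Flood insurance — $1,654.08
Property tax — $3,639.48 × 2 = $7,278.96
Combined annual = $12,153.12
Monthly escrow = $12,153.12 / 12 = $1,012.76
Shortage per month = $400.44 / 12 = $33.37
New monthly escrow = $1,012.76 + $33.37 = $1,046.13

$1,046.13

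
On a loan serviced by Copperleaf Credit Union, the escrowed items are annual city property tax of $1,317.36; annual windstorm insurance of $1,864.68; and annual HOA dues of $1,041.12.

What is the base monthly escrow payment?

City property tax: $1,317.36 per year
Windstorm insurance: $1,864.68 per year
HOA dues: $1,041.12 per year
Total annual escrow = $1,317.36 + $1,864.68 + $1,041.12 = $4,223.16
Monthly = $4,223.16 ÷ 12 = $351.93

$351.93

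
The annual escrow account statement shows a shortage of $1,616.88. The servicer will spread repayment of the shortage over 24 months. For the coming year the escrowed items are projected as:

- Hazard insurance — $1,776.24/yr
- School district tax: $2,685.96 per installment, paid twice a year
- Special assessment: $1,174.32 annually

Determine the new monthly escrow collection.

Hazard insurance — $1,776.24 per year
School district tax — $2,685.96 × 2 = $5,371.92 per year
Special assessment — $1,174.32 per year
Yearly total = $1,776.24 + $5,371.92 + $1,174.32 = $8,322.48
Base monthly escrow = $8,322.48 / 12 = $693.54
Shortage per month = $1,616.88 / 24 = $67.37
New monthly escrow = $693.54 + $67.37 = $760.91

$760.91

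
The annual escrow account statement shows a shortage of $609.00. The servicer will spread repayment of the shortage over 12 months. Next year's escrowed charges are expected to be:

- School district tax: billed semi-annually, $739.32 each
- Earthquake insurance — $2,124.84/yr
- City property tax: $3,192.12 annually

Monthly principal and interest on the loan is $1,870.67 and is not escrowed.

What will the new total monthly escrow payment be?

$617.05

School district tax: $739.32 × 2 = $1,478.64
Earthquake insurance: $2,124.84
City property tax: $3,192.12
Yearly total = $1,478.64 + $2,124.84 + $3,192.12 = $6,795.60
Monthly escrow = $6,795.60 ÷ 12 = $566.30
Monthly shortage recovery: $609.00 / 12 = $50.75
New monthly escrow = $566.30 + $50.75 = $617.05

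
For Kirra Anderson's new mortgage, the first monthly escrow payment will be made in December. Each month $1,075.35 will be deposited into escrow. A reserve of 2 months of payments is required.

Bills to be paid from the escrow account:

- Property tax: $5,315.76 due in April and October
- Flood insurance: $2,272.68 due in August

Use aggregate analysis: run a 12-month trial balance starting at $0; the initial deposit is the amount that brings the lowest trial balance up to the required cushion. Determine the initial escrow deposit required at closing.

Cushion = 2 × $1,075.35 = $2,150.70
Trial balance (start $0, +$1,075.35 each month, − disbursements):
  Dec: +$1,075.35 → $1,075.35
  Jan: +$1,075.35 → $2,150.70
  Feb: +$1,075.35 → $3,226.05
  Mar: +$1,075.35 → $4,301.40
  Apr: +$1,075.35 − $5,315.76 → $60.99
  May: +$1,075.35 → $1,136.34
  Jun: +$1,075.35 → $2,211.69
  Jul: +$1,075.35 → $3,287.04
  Aug: +$1,075.35 − $2,272.68 → $2,089.71
  Sep: +$1,075.35 → $3,165.06
  Oct: +$1,075.35 − $5,315.76 → -$1,075.35
  Nov: +$1,075.35 → $0.00
Lowest trial balance = -$1,075.35 (Oct)
Initial deposit = cushion − low point = $2,150.70 − (-$1,075.35) = $3,226.05

$3,226.05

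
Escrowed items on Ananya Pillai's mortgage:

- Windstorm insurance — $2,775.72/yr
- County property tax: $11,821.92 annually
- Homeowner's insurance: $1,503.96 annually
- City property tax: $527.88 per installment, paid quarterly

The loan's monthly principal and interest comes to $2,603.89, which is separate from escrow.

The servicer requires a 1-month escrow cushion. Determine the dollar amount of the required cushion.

$1,517.76

Windstorm insurance = $2,775.72 annually
County property tax = $11,821.92 annually
Homeowner's insurance = $1,503.96 annually
City property tax = $527.88 × 4 = $2,111.52 annually
Annual escrow total = $18,213.12
Per month = $18,213.12 ÷ 12 = $1,517.76
Required cushion = 1 × $1,517.76 = $1,517.76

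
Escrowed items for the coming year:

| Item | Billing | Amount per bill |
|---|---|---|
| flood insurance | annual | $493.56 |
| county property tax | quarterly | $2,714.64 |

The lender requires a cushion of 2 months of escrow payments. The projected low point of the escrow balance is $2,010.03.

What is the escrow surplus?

Flood insurance — $493.56 annually
County property tax — $2,714.64 × 4 = $10,858.56 annually
Yearly total = $11,352.12
Base monthly escrow = $11,352.12 ÷ 12 = $946.01
Required cushion = 2 × $946.01 = $1,892.02
Surplus = $2,010.03 − $1,892.02 = $118.01

$118.01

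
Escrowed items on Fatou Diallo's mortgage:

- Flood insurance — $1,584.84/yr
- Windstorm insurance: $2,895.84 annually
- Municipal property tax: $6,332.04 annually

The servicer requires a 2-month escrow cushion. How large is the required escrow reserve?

Flood insurance = $1,584.84 per year
Windstorm insurance = $2,895.84 per year
Municipal property tax = $6,332.04 per year
Total annual escrow = $1,584.84 + $2,895.84 + $6,332.04 = $10,812.72
Base monthly escrow = $10,812.72 ÷ 12 = $901.06
Reserve = 2 × $901.06 = $1,802.12

$1,802.12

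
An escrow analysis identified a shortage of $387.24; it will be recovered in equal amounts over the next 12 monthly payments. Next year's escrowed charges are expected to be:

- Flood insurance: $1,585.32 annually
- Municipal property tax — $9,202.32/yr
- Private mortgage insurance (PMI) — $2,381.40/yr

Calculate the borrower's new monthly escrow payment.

$1,129.69

Flood insurance — $1,585.32
Municipal property tax — $9,202.32
Private mortgage insurance (PMI) — $2,381.40
Total annual escrow = $13,169.04
Per month = $13,169.04 / 12 = $1,097.42
Shortage per month = $387.24 ÷ 12 = $32.27
New monthly escrow = $1,097.42 + $32.27 = $1,129.69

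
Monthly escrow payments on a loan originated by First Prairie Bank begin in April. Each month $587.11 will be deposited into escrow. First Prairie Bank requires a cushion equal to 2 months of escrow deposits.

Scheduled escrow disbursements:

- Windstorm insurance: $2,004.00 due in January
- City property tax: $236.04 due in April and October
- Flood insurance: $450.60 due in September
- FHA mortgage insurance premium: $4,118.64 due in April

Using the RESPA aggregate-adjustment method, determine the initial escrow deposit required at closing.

$4,941.79

Cushion = 2 × $587.11 = $1,174.22
Trial balance (start $0, +$587.11 each month, − disbursements):
  Apr: +$587.11 − $4,354.68 → -$3,767.57
  May: +$587.11 → -$3,180.46
  Jun: +$587.11 → -$2,593.35
  Jul: +$587.11 → -$2,006.24
  Aug: +$587.11 → -$1,419.13
  Sep: +$587.11 − $450.60 → -$1,282.62
  Oct: +$587.11 − $236.04 → -$931.55
  Nov: +$587.11 → -$344.44
  Dec: +$587.11 → $242.67
  Jan: +$587.11 − $2,004.00 → -$1,174.22
  Feb: +$587.11 → -$587.11
  Mar: +$587.11 → $0.00
Lowest trial balance = -$3,767.57 (Apr)
Initial deposit = cushion − low point = $1,174.22 − (-$3,767.57) = $4,941.79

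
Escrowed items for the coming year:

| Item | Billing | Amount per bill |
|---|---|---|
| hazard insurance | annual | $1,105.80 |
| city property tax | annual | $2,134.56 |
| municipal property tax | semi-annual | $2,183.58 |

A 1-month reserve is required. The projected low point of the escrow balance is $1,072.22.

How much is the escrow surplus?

Hazard insurance: $1,105.80
City property tax: $2,134.56
Municipal property tax: $2,183.58 × 2 = $4,367.16
Total per year = $7,607.52
Base monthly escrow = $7,607.52 ÷ 12 = $633.96
Required cushion = 1 × $633.96 = $633.96
Excess over cushion: $1,072.22 − $633.96 = $438.26

$438.26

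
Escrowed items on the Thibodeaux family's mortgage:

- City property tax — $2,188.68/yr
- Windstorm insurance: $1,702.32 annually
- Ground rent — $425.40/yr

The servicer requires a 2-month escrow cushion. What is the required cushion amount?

City property tax — $2,188.68 annually
Windstorm insurance — $1,702.32 annually
Ground rent — $425.40 annually
Yearly total = $4,316.40
Monthly = $4,316.40 ÷ 12 = $359.70
Cushion = 2 × $359.70 = $719.40

$719.40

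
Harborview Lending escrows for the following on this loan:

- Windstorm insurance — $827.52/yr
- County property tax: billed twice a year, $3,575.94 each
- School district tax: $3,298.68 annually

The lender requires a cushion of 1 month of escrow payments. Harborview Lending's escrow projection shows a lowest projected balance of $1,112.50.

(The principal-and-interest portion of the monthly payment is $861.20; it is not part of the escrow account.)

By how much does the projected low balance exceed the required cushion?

$172.66

Windstorm insurance = $827.52
County property tax = $3,575.94 × 2 = $7,151.88
School district tax = $3,298.68
Yearly total = $11,278.08
Monthly = $11,278.08 ÷ 12 = $939.84
Required cushion = 1 × $939.84 = $939.84
Excess over cushion: $1,112.50 − $939.84 = $172.66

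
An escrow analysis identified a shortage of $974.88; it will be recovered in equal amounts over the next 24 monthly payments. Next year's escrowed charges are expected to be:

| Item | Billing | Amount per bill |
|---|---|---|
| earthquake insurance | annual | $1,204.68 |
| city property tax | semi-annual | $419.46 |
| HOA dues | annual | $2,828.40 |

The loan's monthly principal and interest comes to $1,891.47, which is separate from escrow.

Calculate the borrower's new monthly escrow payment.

$446.62

Earthquake insurance = $1,204.68 per year
City property tax = $419.46 × 2 = $838.92 per year
HOA dues = $2,828.40 per year
Total per year = $1,204.68 + $838.92 + $2,828.40 = $4,872.00
Base monthly escrow = $4,872.00 / 12 = $406.00
Shortage spread = $974.88 ÷ 24 = $40.62/mo
Adjusted monthly = $406.00 + $40.62 = $446.62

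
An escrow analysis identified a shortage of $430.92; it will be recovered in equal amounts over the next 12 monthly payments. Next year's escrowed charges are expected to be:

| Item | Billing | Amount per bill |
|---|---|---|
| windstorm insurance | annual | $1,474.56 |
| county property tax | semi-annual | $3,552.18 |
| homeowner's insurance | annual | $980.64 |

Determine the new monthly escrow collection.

$832.54

Windstorm insurance: $1,474.56 per year
County property tax: $3,552.18 × 2 = $7,104.36 per year
Homeowner's insurance: $980.64 per year
Yearly total = $1,474.56 + $7,104.36 + $980.64 = $9,559.56
Base monthly escrow = $9,559.56 ÷ 12 = $796.63
Shortage per month = $430.92 / 12 = $35.91
Adjusted monthly = $796.63 + $35.91 = $832.54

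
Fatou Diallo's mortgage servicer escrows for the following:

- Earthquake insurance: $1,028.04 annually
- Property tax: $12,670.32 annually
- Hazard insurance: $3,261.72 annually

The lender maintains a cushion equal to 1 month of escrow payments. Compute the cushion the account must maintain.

Earthquake insurance = $1,028.04
Property tax = $12,670.32
Hazard insurance = $3,261.72
Total per year = $1,028.04 + $12,670.32 + $3,261.72 = $16,960.08
Monthly = $16,960.08 / 12 = $1,413.34
Required cushion = 1 × $1,413.34 = $1,413.34

$1,413.34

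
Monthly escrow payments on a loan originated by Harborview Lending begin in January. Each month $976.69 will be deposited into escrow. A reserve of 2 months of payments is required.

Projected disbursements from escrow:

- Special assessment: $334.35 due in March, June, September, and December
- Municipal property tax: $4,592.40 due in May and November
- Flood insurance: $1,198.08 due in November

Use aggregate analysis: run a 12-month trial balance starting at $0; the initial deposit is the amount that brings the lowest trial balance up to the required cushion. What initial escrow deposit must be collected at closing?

Cushion = 2 × $976.69 = $1,953.38
Trial balance (start $0, +$976.69 each month, − disbursements):
  Jan: +$976.69 → $976.69
  Feb: +$976.69 → $1,953.38
  Mar: +$976.69 − $334.35 → $2,595.72
  Apr: +$976.69 → $3,572.41
  May: +$976.69 − $4,592.40 → -$43.30
  Jun: +$976.69 − $334.35 → $599.04
  Jul: +$976.69 → $1,575.73
  Aug: +$976.69 → $2,552.42
  Sep: +$976.69 − $334.35 → $3,194.76
  Oct: +$976.69 → $4,171.45
  Nov: +$976.69 − $5,790.48 → -$642.34
  Dec: +$976.69 − $334.35 → $0.00
Lowest trial balance = -$642.34 (Nov)
Initial deposit = cushion − low point = $1,953.38 − (-$642.34) = $2,595.72

$2,595.72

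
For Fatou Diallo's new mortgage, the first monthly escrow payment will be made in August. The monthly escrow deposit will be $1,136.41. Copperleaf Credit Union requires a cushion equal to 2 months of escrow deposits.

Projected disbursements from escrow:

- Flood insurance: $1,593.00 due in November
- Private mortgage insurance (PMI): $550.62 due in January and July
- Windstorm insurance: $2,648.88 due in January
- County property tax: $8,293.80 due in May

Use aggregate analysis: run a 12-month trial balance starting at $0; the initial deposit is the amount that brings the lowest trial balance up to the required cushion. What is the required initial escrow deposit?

$3,995.02

Cushion = 2 × $1,136.41 = $2,272.82
Trial balance (start $0, +$1,136.41 each month, − disbursements):
  Aug: +$1,136.41 → $1,136.41
  Sep: +$1,136.41 → $2,272.82
  Oct: +$1,136.41 → $3,409.23
  Nov: +$1,136.41 − $1,593.00 → $2,952.64
  Dec: +$1,136.41 → $4,089.05
  Jan: +$1,136.41 − $3,199.50 → $2,025.96
  Feb: +$1,136.41 → $3,162.37
  Mar: +$1,136.41 → $4,298.78
  Apr: +$1,136.41 → $5,435.19
  May: +$1,136.41 − $8,293.80 → -$1,722.20
  Jun: +$1,136.41 → -$585.79
  Jul: +$1,136.41 − $550.62 → $0.00
Lowest trial balance = -$1,722.20 (May)
Initial deposit = cushion − low point = $2,272.82 − (-$1,722.20) = $3,995.02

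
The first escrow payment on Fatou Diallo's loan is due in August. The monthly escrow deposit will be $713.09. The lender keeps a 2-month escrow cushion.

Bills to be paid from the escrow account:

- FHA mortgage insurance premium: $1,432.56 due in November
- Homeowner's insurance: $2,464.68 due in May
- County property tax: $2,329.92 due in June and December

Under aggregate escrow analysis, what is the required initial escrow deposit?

$2,139.27

Cushion = 2 × $713.09 = $1,426.18
Trial balance (start $0, +$713.09 each month, − disbursements):
  Aug: +$713.09 → $713.09
  Sep: +$713.09 → $1,426.18
  Oct: +$713.09 → $2,139.27
  Nov: +$713.09 − $1,432.56 → $1,419.80
  Dec: +$713.09 − $2,329.92 → -$197.03
  Jan: +$713.09 → $516.06
  Feb: +$713.09 → $1,229.15
  Mar: +$713.09 → $1,942.24
  Apr: +$713.09 → $2,655.33
  May: +$713.09 − $2,464.68 → $903.74
  Jun: +$713.09 − $2,329.92 → -$713.09
  Jul: +$713.09 → $0.00
Lowest trial balance = -$713.09 (Jun)
Initial deposit = cushion − low point = $1,426.18 − (-$713.09) = $2,139.27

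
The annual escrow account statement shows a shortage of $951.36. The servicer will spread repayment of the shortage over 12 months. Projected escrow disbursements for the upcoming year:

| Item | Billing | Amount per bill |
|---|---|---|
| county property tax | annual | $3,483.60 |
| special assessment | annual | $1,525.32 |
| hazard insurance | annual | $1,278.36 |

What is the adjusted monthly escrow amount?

County property tax — $3,483.60 per year
Special assessment — $1,525.32 per year
Hazard insurance — $1,278.36 per year
Annual escrow total = $3,483.60 + $1,525.32 + $1,278.36 = $6,287.28
Monthly = $6,287.28 / 12 = $523.94
Shortage spread = $951.36 / 12 = $79.28/mo
New monthly escrow = $523.94 + $79.28 = $603.22

$603.22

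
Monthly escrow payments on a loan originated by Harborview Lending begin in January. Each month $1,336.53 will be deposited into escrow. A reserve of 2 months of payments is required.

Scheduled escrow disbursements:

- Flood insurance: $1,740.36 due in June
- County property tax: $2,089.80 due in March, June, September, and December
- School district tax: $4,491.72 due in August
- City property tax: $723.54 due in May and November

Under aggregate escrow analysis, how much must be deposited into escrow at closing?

Cushion = 2 × $1,336.53 = $2,673.06
Trial balance (start $0, +$1,336.53 each month, − disbursements):
  Jan: +$1,336.53 → $1,336.53
  Feb: +$1,336.53 → $2,673.06
  Mar: +$1,336.53 − $2,089.80 → $1,919.79
  Apr: +$1,336.53 → $3,256.32
  May: +$1,336.53 − $723.54 → $3,869.31
  Jun: +$1,336.53 − $3,830.16 → $1,375.68
  Jul: +$1,336.53 → $2,712.21
  Aug: +$1,336.53 − $4,491.72 → -$442.98
  Sep: +$1,336.53 − $2,089.80 → -$1,196.25
  Oct: +$1,336.53 → $140.28
  Nov: +$1,336.53 − $723.54 → $753.27
  Dec: +$1,336.53 − $2,089.80 → $0.00
Lowest trial balance = -$1,196.25 (Sep)
Initial deposit = cushion − low point = $2,673.06 − (-$1,196.25) = $3,869.31

$3,869.31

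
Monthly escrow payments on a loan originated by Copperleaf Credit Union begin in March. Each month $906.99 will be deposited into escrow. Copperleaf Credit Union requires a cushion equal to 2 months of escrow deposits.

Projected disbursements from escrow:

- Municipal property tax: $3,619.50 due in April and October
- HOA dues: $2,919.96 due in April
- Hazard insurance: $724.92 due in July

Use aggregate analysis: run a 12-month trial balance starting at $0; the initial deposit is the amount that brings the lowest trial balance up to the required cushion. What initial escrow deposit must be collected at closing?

Cushion = 2 × $906.99 = $1,813.98
Trial balance (start $0, +$906.99 each month, − disbursements):
  Mar: +$906.99 → $906.99
  Apr: +$906.99 − $6,539.46 → -$4,725.48
  May: +$906.99 → -$3,818.49
  Jun: +$906.99 → -$2,911.50
  Jul: +$906.99 − $724.92 → -$2,729.43
  Aug: +$906.99 → -$1,822.44
  Sep: +$906.99 → -$915.45
  Oct: +$906.99 − $3,619.50 → -$3,627.96
  Nov: +$906.99 → -$2,720.97
  Dec: +$906.99 → -$1,813.98
  Jan: +$906.99 → -$906.99
  Feb: +$906.99 → $0.00
Lowest trial balance = -$4,725.48 (Apr)
Initial deposit = cushion − low point = $1,813.98 − (-$4,725.48) = $6,539.46

$6,539.46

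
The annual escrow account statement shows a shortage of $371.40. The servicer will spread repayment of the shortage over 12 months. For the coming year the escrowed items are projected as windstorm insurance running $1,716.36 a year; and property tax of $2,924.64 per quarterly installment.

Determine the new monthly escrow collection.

$1,148.86

Windstorm insurance: $1,716.36 annually
Property tax: $2,924.64 × 4 = $11,698.56 annually
Total annual escrow = $1,716.36 + $11,698.56 = $13,414.92
Monthly = $13,414.92 ÷ 12 = $1,117.91
Shortage per month = $371.40 ÷ 12 = $30.95
Adjusted monthly = $1,117.91 + $30.95 = $1,148.86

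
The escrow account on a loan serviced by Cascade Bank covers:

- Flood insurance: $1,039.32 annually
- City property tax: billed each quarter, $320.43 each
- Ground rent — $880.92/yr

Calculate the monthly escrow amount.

$266.83

Flood insurance — $1,039.32 per year
City property tax — $320.43 × 4 = $1,281.72 per year
Ground rent — $880.92 per year
Yearly total = $3,201.96
Per month = $3,201.96 ÷ 12 = $266.83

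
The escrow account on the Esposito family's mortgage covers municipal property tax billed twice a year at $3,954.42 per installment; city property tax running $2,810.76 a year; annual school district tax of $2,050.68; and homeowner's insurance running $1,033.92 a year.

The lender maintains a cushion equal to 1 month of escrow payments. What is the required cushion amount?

Municipal property tax — $3,954.42 × 2 = $7,908.84/yr
City property tax — $2,810.76/yr
School district tax — $2,050.68/yr
Homeowner's insurance — $1,033.92/yr
Total per year = $7,908.84 + $2,810.76 + $2,050.68 + $1,033.92 = $13,804.20
Monthly = $13,804.20 ÷ 12 = $1,150.35
Cushion = 1 × $1,150.35 = $1,150.35

$1,150.35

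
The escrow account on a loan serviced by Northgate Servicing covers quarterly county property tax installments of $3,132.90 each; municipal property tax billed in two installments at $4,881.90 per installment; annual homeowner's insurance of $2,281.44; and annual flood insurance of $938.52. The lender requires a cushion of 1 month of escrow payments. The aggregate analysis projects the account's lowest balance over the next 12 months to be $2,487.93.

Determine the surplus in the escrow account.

County property tax: $3,132.90 × 4 = $12,531.60 annually
Municipal property tax: $4,881.90 × 2 = $9,763.80 annually
Homeowner's insurance: $2,281.44 annually
Flood insurance: $938.52 annually
Total per year = $12,531.60 + $9,763.80 + $2,281.44 + $938.52 = $25,515.36
Monthly escrow = $25,515.36 ÷ 12 = $2,126.28
Cushion = 1 × $2,126.28 = $2,126.28
Excess over cushion: $2,487.93 − $2,126.28 = $361.65

$361.65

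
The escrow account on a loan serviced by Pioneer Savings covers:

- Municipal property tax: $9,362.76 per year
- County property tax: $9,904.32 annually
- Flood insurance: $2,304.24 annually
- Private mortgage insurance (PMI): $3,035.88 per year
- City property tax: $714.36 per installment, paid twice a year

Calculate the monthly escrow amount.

$2,169.66

Municipal property tax: $9,362.76/yr
County property tax: $9,904.32/yr
Flood insurance: $2,304.24/yr
Private mortgage insurance (PMI): $3,035.88/yr
City property tax: $714.36 × 2 = $1,428.72/yr
Total annual escrow = $9,362.76 + $9,904.32 + $2,304.24 + $3,035.88 + $1,428.72 = $26,035.92
Monthly escrow = $26,035.92 / 12 = $2,169.66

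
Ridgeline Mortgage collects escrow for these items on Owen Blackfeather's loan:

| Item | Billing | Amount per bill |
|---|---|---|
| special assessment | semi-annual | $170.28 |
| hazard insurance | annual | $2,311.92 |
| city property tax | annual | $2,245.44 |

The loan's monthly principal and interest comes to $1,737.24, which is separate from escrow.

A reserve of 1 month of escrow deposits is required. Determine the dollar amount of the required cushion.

$408.16

Special assessment = $170.28 × 2 = $340.56 per year
Hazard insurance = $2,311.92 per year
City property tax = $2,245.44 per year
Combined annual = $4,897.92
Per month = $4,897.92 ÷ 12 = $408.16
Required cushion = 1 × $408.16 = $408.16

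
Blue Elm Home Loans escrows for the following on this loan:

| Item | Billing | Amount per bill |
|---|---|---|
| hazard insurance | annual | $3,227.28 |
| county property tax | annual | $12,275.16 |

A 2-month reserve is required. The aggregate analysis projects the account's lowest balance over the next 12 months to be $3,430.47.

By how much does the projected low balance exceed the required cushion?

$846.73

Hazard insurance = $3,227.28 per year
County property tax = $12,275.16 per year
Combined annual = $3,227.28 + $12,275.16 = $15,502.44
Base monthly escrow = $15,502.44 ÷ 12 = $1,291.87
Cushion = 2 × $1,291.87 = $2,583.74
Excess over cushion: $3,430.47 − $2,583.74 = $846.73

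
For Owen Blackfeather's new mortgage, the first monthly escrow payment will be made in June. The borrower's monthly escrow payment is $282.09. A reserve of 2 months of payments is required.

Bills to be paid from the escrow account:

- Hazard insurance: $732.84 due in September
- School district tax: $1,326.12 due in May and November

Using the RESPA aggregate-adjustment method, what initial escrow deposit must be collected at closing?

$930.60

Cushion = 2 × $282.09 = $564.18
Trial balance (start $0, +$282.09 each month, − disbursements):
  Jun: +$282.09 → $282.09
  Jul: +$282.09 → $564.18
  Aug: +$282.09 → $846.27
  Sep: +$282.09 − $732.84 → $395.52
  Oct: +$282.09 → $677.61
  Nov: +$282.09 − $1,326.12 → -$366.42
  Dec: +$282.09 → -$84.33
  Jan: +$282.09 → $197.76
  Feb: +$282.09 → $479.85
  Mar: +$282.09 → $761.94
  Apr: +$282.09 → $1,044.03
  May: +$282.09 − $1,326.12 → $0.00
Lowest trial balance = -$366.42 (Nov)
Initial deposit = cushion − low point = $564.18 − (-$366.42) = $930.60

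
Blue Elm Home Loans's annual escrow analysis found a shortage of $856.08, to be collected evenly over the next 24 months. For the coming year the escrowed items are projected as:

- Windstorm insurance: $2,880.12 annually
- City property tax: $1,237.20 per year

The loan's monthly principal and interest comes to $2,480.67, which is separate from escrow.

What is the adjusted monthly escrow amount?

$378.78

Windstorm insurance = $2,880.12
City property tax = $1,237.20
Total annual escrow = $2,880.12 + $1,237.20 = $4,117.32
Monthly = $4,117.32 ÷ 12 = $343.11
Shortage per month = $856.08 / 24 = $35.67
New monthly escrow = $343.11 + $35.67 = $378.78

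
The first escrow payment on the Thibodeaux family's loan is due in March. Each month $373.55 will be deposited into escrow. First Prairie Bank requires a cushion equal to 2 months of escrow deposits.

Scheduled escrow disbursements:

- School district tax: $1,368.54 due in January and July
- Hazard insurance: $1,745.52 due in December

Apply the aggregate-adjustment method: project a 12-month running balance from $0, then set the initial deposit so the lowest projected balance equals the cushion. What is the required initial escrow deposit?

$1,120.65

Cushion = 2 × $373.55 = $747.10
Trial balance (start $0, +$373.55 each month, − disbursements):
  Mar: +$373.55 → $373.55
  Apr: +$373.55 → $747.10
  May: +$373.55 → $1,120.65
  Jun: +$373.55 → $1,494.20
  Jul: +$373.55 − $1,368.54 → $499.21
  Aug: +$373.55 → $872.76
  Sep: +$373.55 → $1,246.31
  Oct: +$373.55 → $1,619.86
  Nov: +$373.55 → $1,993.41
  Dec: +$373.55 − $1,745.52 → $621.44
  Jan: +$373.55 − $1,368.54 → -$373.55
  Feb: +$373.55 → $0.00
Lowest trial balance = -$373.55 (Jan)
Initial deposit = cushion − low point = $747.10 − (-$373.55) = $1,120.65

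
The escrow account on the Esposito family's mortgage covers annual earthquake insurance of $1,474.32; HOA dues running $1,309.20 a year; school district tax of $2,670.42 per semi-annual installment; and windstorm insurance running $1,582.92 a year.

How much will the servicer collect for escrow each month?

$808.94

Earthquake insurance — $1,474.32
HOA dues — $1,309.20
School district tax — $2,670.42 × 2 = $5,340.84
Windstorm insurance — $1,582.92
Combined annual = $1,474.32 + $1,309.20 + $5,340.84 + $1,582.92 = $9,707.28
Monthly escrow = $9,707.28 / 12 = $808.94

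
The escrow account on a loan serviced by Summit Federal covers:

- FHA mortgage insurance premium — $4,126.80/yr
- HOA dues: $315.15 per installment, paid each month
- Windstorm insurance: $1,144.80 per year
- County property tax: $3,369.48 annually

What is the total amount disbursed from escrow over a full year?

$12,422.88

FHA mortgage insurance premium: $4,126.80/yr
HOA dues: $315.15 × 12 = $3,781.80/yr
Windstorm insurance: $1,144.80/yr
County property tax: $3,369.48/yr
Total annual escrow = $12,422.88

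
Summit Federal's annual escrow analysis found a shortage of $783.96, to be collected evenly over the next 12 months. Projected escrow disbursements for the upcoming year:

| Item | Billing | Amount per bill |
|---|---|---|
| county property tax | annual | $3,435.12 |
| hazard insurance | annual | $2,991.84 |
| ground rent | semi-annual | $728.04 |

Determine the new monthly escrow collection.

$722.25

County property tax = $3,435.12/yr
Hazard insurance = $2,991.84/yr
Ground rent = $728.04 × 2 = $1,456.08/yr
Yearly total = $3,435.12 + $2,991.84 + $1,456.08 = $7,883.04
Monthly escrow = $7,883.04 / 12 = $656.92
Shortage spread = $783.96 / 12 = $65.33/mo
New monthly escrow = $656.92 + $65.33 = $722.25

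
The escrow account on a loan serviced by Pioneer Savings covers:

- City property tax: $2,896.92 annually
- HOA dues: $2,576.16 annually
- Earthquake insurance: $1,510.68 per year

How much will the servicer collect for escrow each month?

City property tax: $2,896.92
HOA dues: $2,576.16
Earthquake insurance: $1,510.68
Total annual escrow = $6,983.76
Per month = $6,983.76 ÷ 12 = $581.98

$581.98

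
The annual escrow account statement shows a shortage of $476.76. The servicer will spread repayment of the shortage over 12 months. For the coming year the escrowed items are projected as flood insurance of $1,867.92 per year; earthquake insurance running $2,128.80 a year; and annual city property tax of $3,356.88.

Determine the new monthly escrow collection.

Flood insurance = $1,867.92 annually
Earthquake insurance = $2,128.80 annually
City property tax = $3,356.88 annually
Total annual escrow = $1,867.92 + $2,128.80 + $3,356.88 = $7,353.60
Per month = $7,353.60 ÷ 12 = $612.80
Shortage spread = $476.76 / 12 = $39.73/mo
Adjusted monthly = $612.80 + $39.73 = $652.53

$652.53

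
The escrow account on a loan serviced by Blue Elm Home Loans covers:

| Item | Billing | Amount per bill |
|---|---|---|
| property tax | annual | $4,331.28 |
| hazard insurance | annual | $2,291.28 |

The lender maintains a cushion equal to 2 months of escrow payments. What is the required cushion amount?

Property tax: $4,331.28 annually
Hazard insurance: $2,291.28 annually
Combined annual = $4,331.28 + $2,291.28 = $6,622.56
Monthly = $6,622.56 ÷ 12 = $551.88
Required cushion = 2 × $551.88 = $1,103.76

$1,103.76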